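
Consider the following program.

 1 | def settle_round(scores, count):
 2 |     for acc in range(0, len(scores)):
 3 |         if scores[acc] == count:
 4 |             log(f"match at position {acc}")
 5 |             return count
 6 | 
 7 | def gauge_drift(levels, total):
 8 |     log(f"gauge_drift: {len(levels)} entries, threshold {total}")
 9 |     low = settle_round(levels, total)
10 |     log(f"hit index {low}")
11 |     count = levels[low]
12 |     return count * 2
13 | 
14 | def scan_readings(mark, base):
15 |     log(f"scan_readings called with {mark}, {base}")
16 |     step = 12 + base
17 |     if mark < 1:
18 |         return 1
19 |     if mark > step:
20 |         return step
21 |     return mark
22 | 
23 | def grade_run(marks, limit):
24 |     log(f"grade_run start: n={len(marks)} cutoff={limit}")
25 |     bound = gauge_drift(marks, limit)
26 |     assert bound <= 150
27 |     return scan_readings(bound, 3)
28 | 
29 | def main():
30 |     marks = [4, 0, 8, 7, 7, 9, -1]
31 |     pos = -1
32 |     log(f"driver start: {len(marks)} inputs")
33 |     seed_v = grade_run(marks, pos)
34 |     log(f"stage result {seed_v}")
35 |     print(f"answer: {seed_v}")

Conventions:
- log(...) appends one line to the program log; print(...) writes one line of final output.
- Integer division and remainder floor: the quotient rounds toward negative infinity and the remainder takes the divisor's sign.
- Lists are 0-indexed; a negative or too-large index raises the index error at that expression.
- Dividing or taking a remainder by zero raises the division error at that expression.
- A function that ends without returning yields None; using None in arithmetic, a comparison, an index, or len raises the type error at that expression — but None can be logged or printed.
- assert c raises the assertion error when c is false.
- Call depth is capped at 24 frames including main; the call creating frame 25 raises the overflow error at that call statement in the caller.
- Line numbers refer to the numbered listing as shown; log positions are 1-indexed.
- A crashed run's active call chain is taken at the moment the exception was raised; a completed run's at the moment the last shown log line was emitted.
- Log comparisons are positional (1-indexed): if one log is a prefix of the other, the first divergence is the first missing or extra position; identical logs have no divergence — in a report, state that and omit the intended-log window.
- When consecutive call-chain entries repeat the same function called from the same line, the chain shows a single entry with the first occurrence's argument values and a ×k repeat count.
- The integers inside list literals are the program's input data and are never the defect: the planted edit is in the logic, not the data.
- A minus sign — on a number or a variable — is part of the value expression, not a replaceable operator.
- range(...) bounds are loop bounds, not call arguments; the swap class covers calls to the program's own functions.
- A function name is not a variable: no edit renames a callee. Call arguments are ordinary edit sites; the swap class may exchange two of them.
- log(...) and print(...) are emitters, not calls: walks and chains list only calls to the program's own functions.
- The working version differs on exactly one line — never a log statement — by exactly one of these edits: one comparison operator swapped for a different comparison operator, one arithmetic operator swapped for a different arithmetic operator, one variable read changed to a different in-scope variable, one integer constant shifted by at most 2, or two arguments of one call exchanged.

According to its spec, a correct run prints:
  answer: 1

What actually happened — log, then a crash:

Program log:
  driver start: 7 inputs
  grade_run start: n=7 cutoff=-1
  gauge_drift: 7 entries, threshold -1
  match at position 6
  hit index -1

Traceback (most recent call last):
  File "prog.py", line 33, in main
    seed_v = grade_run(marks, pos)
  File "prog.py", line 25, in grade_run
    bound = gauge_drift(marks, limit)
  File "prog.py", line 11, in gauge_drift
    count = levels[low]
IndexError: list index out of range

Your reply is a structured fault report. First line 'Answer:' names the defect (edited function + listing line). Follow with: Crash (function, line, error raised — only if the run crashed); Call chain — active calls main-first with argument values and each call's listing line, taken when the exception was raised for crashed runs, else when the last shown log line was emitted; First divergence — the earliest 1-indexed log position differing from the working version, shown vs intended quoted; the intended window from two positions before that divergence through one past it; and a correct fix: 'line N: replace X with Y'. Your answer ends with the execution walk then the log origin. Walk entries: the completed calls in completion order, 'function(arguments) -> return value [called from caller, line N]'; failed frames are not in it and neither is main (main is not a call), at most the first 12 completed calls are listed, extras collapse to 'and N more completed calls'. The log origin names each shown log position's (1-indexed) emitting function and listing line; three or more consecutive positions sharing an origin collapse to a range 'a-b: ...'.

Answer: the defect is in settle_round at line 5.
Key fact: The earliest visible damage is log position 5 — 'hit index -1' rather than the intended 'hit index 6'.
Crash: gauge_drift, line 11, IndexError.
Call chain: main -> grade_run([4, 0, 8, 7, 7, 9, -1], -1) (called at line 33) -> gauge_drift([4, 0, 8, 7, 7, 9, -1], -1) (called at line 25).
First divergence: position 5 — the shown line 'hit index -1' should read 'hit index 6'.
Intended log window:
  3: gauge_drift: 7 entries, threshold -1
  4: match at position 6
  5: hit index 6
  6: scan_readings called with -2, 3
Execution walk:
  settle_round([4, 0, 8, 7, 7, 9, -1], -1) -> -1  [called from gauge_drift, line 9]
Origin of each log line:
  1: from main, line 32
  2: from grade_run, line 24
  3: from gauge_drift, line 8
  4: from settle_round, line 4
  5: from gauge_drift, line 10
A correct fix: line 5: replace `count` with `acc`.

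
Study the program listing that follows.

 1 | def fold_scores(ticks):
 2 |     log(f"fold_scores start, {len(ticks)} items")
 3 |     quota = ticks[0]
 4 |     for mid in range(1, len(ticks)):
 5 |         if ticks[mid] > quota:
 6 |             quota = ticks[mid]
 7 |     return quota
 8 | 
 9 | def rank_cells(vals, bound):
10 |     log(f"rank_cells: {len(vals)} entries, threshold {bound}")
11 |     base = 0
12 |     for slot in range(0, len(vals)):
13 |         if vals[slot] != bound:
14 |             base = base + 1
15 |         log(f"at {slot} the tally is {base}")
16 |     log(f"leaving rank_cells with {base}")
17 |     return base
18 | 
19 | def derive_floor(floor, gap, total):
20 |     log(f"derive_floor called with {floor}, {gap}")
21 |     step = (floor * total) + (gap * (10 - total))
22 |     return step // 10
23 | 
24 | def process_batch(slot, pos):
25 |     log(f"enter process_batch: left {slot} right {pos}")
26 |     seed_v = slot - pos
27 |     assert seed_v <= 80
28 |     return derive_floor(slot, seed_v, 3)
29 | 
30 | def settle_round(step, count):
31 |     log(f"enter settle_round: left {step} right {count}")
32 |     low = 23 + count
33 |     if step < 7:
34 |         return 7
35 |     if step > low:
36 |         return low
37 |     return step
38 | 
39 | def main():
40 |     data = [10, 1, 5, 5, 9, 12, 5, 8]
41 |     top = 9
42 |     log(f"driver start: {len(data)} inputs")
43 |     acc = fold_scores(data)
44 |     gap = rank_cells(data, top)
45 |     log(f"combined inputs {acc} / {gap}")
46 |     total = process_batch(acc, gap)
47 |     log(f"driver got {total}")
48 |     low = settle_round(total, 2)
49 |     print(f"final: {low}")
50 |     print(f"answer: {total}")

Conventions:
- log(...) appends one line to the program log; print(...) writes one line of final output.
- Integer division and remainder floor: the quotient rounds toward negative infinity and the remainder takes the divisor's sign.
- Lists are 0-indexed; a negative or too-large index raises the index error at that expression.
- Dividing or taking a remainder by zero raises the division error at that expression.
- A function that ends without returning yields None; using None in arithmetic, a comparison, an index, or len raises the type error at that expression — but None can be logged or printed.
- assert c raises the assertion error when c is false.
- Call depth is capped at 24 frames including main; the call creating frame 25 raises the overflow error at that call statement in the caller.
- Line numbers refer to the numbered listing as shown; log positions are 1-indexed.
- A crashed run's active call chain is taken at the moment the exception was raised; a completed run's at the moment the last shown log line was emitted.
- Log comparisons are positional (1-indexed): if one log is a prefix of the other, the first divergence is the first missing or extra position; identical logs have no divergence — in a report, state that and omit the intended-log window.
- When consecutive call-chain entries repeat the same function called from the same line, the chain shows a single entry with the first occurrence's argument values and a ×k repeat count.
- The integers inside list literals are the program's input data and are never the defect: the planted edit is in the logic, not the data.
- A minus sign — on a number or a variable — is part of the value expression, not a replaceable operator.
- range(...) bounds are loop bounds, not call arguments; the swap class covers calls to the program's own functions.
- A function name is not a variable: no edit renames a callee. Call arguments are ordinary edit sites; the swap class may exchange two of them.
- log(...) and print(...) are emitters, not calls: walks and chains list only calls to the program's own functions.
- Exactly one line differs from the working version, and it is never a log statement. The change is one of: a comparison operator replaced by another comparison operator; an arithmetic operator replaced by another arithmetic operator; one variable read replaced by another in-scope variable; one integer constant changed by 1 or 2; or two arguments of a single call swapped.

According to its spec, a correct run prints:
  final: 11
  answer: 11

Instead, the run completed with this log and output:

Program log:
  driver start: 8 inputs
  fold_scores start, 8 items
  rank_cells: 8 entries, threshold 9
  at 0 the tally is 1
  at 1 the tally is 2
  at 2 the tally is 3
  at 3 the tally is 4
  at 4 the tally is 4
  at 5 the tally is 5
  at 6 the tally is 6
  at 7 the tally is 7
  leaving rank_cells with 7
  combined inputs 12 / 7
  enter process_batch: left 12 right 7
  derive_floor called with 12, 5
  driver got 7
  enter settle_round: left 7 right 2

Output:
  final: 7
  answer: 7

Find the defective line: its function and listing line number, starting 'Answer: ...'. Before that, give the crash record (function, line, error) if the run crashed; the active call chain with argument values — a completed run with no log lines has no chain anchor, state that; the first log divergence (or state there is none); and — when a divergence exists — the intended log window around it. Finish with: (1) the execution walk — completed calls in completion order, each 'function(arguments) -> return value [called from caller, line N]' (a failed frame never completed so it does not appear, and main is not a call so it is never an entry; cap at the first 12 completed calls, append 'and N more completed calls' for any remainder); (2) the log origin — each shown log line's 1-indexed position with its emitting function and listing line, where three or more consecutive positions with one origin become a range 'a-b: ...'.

Answer: the defect is in rank_cells at line 13.
Key fact: The earliest visible damage is log position 4 — 'at 0 the tally is 1' rather than the intended 'at 0 the tally is 0'.
Call chain: main -> settle_round(7, 2) (called at line 48).
First divergence: position 4 — the shown line 'at 0 the tally is 1' should read 'at 0 the tally is 0'.
Intended log window:
  2: fold_scores start, 8 items
  3: rank_cells: 8 entries, threshold 9
  4: at 0 the tally is 0
  5: at 1 the tally is 0
Execution walk:
  fold_scores([10, 1, 5, 5, 9, 12, 5, 8]) -> 12  [called from main, line 43]
  rank_cells([10, 1, 5, 5, 9, 12, 5, 8], 9) -> 7  [called from main, line 44]
  derive_floor(12, 5, 3) -> 7  [called from process_batch, line 28]
  process_batch(12, 7) -> 7  [called from main, line 46]
  settle_round(7, 2) -> 7  [called from main, line 48]
Log origins:
  1: from main, line 42
  2: from fold_scores, line 2
  3: from rank_cells, line 10
  4-11: from rank_cells, line 15
  12: from rank_cells, line 16
  13: from main, line 45
  14: from process_batch, line 25
  15: from derive_floor, line 20
  16: from main, line 47
  17: from settle_round, line 31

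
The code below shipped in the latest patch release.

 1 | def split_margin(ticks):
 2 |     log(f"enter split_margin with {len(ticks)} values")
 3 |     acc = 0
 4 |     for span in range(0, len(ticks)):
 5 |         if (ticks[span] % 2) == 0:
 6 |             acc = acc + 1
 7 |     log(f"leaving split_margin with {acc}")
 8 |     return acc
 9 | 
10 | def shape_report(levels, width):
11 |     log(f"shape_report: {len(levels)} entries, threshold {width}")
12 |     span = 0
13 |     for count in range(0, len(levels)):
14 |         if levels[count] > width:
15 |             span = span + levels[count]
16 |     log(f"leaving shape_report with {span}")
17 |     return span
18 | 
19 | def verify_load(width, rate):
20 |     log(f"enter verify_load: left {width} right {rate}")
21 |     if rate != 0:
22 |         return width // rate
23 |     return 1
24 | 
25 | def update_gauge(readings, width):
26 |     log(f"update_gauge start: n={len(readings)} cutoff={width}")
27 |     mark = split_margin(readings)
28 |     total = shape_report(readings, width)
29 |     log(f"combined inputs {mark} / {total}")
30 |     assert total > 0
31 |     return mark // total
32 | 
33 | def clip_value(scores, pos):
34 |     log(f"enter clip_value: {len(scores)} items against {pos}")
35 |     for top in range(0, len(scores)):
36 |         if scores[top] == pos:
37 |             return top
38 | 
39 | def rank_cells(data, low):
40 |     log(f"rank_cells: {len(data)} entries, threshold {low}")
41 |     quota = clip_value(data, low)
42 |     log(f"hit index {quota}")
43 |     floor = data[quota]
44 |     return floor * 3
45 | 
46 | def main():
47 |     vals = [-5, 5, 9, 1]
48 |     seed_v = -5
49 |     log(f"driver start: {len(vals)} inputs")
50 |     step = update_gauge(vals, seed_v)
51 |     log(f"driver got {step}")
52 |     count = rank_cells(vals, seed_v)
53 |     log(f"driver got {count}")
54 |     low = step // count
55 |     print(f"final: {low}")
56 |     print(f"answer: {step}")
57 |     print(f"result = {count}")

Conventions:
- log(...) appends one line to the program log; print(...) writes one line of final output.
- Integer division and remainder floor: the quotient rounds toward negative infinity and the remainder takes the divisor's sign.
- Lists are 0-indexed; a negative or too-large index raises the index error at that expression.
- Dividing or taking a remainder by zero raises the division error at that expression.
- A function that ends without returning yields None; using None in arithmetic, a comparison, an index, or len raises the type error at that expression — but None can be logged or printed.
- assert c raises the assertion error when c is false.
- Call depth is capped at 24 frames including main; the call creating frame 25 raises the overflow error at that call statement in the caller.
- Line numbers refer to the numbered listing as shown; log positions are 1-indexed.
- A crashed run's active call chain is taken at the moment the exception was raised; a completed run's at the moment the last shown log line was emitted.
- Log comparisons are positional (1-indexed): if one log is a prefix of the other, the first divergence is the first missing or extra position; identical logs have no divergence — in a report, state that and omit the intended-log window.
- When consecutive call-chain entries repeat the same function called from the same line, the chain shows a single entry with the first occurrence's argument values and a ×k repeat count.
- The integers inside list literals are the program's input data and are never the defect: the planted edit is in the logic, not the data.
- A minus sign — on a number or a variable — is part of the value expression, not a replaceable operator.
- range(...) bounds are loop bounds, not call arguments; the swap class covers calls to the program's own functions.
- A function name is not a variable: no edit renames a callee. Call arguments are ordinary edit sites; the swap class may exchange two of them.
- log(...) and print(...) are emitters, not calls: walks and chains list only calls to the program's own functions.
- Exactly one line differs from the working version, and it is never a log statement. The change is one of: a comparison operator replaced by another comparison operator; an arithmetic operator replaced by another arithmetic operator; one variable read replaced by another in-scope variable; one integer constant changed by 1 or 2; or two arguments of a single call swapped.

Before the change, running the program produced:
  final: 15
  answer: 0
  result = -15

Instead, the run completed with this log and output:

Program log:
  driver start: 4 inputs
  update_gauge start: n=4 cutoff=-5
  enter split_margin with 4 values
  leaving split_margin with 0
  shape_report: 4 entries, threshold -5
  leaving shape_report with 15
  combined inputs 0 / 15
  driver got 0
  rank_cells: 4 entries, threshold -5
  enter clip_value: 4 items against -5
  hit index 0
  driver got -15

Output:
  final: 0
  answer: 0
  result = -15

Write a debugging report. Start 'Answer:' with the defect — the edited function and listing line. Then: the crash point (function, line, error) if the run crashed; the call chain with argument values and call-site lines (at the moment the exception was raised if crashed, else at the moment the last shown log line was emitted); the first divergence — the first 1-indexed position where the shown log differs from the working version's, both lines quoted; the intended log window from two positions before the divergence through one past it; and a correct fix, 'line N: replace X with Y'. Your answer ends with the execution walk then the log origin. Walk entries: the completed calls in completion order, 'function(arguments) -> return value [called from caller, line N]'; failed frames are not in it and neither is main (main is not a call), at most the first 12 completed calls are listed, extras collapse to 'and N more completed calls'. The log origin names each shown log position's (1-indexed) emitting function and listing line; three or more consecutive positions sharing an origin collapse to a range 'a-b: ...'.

Answer: the defect is in main at line 54.
Key observation: The logs agree in full; only the final output differs.
Call chain: main.
First divergence: none; the two logs match at every position.
Execution walk:
  split_margin([-5, 5, 9, 1]) -> 0  [called from update_gauge, line 27]
  shape_report([-5, 5, 9, 1], -5) -> 15  [called from update_gauge, line 28]
  update_gauge([-5, 5, 9, 1], -5) -> 0  [called from main, line 50]
  clip_value([-5, 5, 9, 1], -5) -> 0  [called from rank_cells, line 41]
  rank_cells([-5, 5, 9, 1], -5) -> -15  [called from main, line 52]
Log line origins:
  1: emitted by main (line 49)
  2: emitted by update_gauge (line 26)
  3: emitted by split_margin (line 2)
  4: emitted by split_margin (line 7)
  5: emitted by shape_report (line 11)
  6: emitted by shape_report (line 16)
  7: emitted by update_gauge (line 29)
  8: emitted by main (line 51)
  9: emitted by rank_cells (line 40)
  10: emitted by clip_value (line 34)
  11: emitted by rank_cells (line 42)
  12: emitted by main (line 53)
A correct fix: line 54: replace `//` with `-`.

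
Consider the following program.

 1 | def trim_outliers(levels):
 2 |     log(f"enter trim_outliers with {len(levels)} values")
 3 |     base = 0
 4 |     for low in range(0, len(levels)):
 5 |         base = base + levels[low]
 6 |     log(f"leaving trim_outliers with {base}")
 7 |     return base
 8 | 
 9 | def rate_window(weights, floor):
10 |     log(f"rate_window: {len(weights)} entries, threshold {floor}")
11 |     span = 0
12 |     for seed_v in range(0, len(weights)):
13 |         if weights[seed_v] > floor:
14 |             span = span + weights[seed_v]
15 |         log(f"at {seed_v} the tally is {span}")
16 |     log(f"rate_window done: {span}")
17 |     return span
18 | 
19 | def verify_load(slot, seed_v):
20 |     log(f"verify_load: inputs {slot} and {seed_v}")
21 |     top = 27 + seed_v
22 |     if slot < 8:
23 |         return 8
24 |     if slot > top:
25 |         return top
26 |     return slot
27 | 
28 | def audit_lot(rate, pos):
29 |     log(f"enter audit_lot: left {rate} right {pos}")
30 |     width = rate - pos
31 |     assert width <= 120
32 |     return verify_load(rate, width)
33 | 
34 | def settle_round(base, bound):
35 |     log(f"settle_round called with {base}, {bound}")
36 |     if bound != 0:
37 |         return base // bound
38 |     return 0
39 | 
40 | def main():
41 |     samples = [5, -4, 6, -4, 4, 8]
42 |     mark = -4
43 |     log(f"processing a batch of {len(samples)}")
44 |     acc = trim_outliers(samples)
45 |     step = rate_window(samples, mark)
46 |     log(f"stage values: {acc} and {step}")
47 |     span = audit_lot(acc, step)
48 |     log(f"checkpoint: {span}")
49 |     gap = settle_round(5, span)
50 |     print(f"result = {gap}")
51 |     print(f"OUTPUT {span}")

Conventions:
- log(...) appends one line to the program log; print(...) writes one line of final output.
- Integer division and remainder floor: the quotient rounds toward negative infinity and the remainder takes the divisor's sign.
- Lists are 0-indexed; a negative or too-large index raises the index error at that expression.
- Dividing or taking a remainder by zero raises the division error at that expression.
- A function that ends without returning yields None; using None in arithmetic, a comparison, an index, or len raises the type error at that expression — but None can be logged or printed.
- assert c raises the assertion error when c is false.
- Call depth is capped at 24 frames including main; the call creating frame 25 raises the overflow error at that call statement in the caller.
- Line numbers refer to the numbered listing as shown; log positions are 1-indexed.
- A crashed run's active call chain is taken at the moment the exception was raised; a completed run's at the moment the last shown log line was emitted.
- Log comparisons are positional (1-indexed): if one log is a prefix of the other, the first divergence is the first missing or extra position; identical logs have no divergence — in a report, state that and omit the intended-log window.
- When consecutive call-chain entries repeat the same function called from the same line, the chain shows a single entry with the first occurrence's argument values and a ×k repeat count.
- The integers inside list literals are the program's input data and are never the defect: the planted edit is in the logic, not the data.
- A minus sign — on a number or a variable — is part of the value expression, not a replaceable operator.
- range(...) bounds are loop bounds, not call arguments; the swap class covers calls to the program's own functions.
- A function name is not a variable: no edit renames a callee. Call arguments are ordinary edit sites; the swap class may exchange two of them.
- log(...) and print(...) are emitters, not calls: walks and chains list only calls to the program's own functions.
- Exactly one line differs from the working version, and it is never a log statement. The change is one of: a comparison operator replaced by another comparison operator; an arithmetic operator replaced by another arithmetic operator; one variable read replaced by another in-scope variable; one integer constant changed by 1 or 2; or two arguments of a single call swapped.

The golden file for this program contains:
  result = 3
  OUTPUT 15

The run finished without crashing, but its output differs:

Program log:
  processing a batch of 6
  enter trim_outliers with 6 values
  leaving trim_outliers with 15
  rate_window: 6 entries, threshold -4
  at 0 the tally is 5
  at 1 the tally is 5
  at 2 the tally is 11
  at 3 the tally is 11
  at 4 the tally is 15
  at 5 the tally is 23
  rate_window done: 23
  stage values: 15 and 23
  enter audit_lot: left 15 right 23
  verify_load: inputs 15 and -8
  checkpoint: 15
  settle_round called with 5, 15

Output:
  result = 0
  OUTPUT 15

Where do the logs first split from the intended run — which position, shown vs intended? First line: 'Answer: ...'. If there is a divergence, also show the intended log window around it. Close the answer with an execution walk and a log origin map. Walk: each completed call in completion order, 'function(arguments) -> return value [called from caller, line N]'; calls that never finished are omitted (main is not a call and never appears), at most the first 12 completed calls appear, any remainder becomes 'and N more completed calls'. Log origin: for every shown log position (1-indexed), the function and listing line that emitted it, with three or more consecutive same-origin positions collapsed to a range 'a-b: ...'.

Answer: at position 16 the run shows 'settle_round called with 5, 15' where the working version logs 'settle_round called with 15, 5'.
Intended log window:
  14: verify_load: inputs 15 and -8
  15: checkpoint: 15
  16: settle_round called with 15, 5
Execution walk:
  trim_outliers([5, -4, 6, -4, 4, 8]) -> 15  [called from main, line 44]
  rate_window([5, -4, 6, -4, 4, 8], -4) -> 23  [called from main, line 45]
  verify_load(15, -8) -> 15  [called from audit_lot, line 32]
  audit_lot(15, 23) -> 15  [called from main, line 47]
  settle_round(5, 15) -> 0  [called from main, line 49]
Origin of each log line:
  1 — main, line 43
  2 — trim_outliers, line 2
  3 — trim_outliers, line 6
  4 — rate_window, line 10
  5-10 — rate_window, line 15
  11 — rate_window, line 16
  12 — main, line 46
  13 — audit_lot, line 29
  14 — verify_load, line 20
  15 — main, line 48
  16 — settle_round, line 35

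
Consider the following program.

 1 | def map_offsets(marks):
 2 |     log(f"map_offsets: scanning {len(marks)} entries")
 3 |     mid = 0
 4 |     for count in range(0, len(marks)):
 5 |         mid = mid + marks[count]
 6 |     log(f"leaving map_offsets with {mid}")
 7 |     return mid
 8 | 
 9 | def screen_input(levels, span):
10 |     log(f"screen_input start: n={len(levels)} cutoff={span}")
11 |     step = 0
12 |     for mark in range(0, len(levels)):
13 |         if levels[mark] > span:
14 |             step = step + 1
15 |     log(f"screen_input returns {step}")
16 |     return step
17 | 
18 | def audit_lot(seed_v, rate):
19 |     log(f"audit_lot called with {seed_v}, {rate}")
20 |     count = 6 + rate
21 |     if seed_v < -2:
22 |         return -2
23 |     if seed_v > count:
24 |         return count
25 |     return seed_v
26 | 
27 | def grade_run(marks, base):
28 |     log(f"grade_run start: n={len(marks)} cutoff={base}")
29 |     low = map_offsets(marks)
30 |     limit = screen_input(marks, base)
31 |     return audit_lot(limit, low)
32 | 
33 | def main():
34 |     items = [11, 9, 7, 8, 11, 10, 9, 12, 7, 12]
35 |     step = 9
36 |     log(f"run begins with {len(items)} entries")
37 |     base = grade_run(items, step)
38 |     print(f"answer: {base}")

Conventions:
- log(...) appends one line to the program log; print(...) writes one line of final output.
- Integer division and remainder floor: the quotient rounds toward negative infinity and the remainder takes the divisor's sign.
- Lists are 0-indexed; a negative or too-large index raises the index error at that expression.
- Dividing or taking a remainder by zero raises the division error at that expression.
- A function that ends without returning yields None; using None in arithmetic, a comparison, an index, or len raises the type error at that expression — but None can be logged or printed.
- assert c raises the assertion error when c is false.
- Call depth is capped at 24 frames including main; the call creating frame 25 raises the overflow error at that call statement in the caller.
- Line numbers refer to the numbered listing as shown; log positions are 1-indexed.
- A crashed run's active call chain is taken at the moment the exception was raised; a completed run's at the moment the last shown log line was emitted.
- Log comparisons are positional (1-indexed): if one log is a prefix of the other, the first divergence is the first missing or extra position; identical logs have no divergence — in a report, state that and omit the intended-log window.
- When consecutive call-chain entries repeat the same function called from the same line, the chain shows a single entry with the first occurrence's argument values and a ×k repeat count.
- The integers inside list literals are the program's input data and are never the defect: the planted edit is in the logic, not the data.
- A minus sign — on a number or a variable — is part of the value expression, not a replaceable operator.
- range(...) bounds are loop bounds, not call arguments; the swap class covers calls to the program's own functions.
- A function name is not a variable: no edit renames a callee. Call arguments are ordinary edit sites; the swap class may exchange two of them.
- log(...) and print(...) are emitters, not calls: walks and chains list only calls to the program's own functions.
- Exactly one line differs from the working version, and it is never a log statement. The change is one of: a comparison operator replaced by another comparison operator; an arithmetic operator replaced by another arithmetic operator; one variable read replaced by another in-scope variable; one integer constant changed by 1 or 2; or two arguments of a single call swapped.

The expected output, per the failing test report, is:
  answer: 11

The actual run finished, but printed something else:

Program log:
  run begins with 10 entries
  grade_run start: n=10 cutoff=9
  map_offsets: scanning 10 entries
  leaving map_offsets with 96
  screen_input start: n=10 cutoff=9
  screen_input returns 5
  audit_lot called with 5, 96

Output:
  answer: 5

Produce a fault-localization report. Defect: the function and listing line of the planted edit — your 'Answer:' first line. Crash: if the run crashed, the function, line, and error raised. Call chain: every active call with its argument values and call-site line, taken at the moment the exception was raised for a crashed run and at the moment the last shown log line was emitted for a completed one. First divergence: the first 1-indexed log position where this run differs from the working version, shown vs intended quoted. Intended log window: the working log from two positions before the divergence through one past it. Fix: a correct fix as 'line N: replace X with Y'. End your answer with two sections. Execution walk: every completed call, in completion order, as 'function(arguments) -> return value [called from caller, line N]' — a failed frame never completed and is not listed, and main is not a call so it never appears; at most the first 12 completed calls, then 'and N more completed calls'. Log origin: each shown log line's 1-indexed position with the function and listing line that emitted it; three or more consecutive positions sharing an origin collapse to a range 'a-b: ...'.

Answer: the defect is in grade_run at line 31.
The tell: Position 7 is the first bad log line: 'audit_lot called with 5, 96' should read 'audit_lot called with 96, 5'.
Call chain: main -> grade_run([11, 9, 7, 8, 11, 10, 9, 12, 7, 12], 9) (called at line 37) -> audit_lot(5, 96) (called at line 31).
First divergence: position 7 — shown 'audit_lot called with 5, 96', intended 'audit_lot called with 96, 5'.
Intended log window:
  5: screen_input start: n=10 cutoff=9
  6: screen_input returns 5
  7: audit_lot called with 96, 5
Execution walk:
  map_offsets([11, 9, 7, 8, 11, 10, 9, 12, 7, 12]) -> 96  [called from grade_run, line 29]
  screen_input([11, 9, 7, 8, 11, 10, 9, 12, 7, 12], 9) -> 5  [called from grade_run, line 30]
  audit_lot(5, 96) -> 5  [called from grade_run, line 31]
  grade_run([11, 9, 7, 8, 11, 10, 9, 12, 7, 12], 9) -> 5  [called from main, line 37]
Log line origins:
  1 — main, line 36
  2 — grade_run, line 28
  3 — map_offsets, line 2
  4 — map_offsets, line 6
  5 — screen_input, line 10
  6 — screen_input, line 15
  7 — audit_lot, line 19
A correct fix: line 31: replace `audit_lot(limit, low)` with `audit_lot(low, limit)`.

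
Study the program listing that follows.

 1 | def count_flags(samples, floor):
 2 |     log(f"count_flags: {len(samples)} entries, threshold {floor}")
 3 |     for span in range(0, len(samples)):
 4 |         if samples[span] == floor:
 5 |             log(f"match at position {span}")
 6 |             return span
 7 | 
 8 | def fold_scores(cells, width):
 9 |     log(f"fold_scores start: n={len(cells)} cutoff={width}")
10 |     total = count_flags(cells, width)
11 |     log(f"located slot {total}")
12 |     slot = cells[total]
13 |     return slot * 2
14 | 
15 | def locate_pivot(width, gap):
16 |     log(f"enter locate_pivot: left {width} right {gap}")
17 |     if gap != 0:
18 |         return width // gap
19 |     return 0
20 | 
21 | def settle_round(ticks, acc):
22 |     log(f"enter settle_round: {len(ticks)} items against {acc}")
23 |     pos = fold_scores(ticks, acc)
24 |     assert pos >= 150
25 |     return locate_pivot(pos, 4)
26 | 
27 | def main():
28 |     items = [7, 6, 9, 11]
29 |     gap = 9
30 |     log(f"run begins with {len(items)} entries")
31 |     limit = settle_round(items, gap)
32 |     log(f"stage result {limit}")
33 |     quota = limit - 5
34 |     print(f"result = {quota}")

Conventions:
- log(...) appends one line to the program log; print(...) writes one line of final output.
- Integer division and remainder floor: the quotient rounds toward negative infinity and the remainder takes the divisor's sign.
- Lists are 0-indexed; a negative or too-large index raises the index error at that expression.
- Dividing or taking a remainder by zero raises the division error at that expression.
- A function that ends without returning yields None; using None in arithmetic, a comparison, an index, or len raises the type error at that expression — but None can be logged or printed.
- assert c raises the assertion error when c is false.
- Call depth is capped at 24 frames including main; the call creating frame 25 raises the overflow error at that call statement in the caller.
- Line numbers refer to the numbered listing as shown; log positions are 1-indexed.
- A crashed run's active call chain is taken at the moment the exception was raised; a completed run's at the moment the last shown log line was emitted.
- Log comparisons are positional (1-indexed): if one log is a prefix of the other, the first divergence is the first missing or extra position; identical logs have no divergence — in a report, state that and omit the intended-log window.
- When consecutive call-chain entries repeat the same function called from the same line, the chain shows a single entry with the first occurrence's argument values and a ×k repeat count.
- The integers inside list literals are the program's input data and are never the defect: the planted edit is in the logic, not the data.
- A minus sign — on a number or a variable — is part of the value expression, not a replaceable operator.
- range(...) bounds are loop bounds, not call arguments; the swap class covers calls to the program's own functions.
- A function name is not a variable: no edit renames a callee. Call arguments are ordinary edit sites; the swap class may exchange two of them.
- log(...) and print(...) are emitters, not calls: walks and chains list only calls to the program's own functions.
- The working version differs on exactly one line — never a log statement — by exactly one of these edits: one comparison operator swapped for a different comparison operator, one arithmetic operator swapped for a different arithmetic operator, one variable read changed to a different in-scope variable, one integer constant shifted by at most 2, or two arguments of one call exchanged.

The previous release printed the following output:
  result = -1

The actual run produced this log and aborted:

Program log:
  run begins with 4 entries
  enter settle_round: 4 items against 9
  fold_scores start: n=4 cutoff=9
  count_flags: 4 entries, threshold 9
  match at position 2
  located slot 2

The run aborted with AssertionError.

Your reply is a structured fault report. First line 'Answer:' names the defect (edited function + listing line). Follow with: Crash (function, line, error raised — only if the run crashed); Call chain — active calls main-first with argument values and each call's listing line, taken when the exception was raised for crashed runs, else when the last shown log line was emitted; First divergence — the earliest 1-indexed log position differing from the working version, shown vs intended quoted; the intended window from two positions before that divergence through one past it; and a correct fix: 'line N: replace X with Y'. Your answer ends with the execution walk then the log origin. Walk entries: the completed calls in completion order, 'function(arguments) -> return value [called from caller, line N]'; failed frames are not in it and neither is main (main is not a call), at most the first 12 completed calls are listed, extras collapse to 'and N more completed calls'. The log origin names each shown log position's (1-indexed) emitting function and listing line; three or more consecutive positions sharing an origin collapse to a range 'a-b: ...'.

Answer: the defect is in settle_round at line 24.
Key fact: The faulty run's log stops after 6 lines; the working version's next line would be 'enter locate_pivot: left 18 right 4'.
Crash: settle_round, line 24, AssertionError.
Call chain: main -> settle_round([7, 6, 9, 11], 9) (called at line 31).
First divergence: position 7 (shown log ended at 6 lines; the working version continues: 'enter locate_pivot: left 18 right 4').
Intended log window:
  5: match at position 2
  6: located slot 2
  7: enter locate_pivot: left 18 right 4
  8: stage result 4
Execution walk:
  count_flags([7, 6, 9, 11], 9) -> 2  [called from fold_scores, line 10]
  fold_scores([7, 6, 9, 11], 9) -> 18  [called from settle_round, line 23]
Origin of each log line:
  1: logged in main at line 30
  2: logged in settle_round at line 22
  3: logged in fold_scores at line 9
  4: logged in count_flags at line 2
  5: logged in count_flags at line 5
  6: logged in fold_scores at line 11
A correct fix: line 24: replace `>=` with `<=`.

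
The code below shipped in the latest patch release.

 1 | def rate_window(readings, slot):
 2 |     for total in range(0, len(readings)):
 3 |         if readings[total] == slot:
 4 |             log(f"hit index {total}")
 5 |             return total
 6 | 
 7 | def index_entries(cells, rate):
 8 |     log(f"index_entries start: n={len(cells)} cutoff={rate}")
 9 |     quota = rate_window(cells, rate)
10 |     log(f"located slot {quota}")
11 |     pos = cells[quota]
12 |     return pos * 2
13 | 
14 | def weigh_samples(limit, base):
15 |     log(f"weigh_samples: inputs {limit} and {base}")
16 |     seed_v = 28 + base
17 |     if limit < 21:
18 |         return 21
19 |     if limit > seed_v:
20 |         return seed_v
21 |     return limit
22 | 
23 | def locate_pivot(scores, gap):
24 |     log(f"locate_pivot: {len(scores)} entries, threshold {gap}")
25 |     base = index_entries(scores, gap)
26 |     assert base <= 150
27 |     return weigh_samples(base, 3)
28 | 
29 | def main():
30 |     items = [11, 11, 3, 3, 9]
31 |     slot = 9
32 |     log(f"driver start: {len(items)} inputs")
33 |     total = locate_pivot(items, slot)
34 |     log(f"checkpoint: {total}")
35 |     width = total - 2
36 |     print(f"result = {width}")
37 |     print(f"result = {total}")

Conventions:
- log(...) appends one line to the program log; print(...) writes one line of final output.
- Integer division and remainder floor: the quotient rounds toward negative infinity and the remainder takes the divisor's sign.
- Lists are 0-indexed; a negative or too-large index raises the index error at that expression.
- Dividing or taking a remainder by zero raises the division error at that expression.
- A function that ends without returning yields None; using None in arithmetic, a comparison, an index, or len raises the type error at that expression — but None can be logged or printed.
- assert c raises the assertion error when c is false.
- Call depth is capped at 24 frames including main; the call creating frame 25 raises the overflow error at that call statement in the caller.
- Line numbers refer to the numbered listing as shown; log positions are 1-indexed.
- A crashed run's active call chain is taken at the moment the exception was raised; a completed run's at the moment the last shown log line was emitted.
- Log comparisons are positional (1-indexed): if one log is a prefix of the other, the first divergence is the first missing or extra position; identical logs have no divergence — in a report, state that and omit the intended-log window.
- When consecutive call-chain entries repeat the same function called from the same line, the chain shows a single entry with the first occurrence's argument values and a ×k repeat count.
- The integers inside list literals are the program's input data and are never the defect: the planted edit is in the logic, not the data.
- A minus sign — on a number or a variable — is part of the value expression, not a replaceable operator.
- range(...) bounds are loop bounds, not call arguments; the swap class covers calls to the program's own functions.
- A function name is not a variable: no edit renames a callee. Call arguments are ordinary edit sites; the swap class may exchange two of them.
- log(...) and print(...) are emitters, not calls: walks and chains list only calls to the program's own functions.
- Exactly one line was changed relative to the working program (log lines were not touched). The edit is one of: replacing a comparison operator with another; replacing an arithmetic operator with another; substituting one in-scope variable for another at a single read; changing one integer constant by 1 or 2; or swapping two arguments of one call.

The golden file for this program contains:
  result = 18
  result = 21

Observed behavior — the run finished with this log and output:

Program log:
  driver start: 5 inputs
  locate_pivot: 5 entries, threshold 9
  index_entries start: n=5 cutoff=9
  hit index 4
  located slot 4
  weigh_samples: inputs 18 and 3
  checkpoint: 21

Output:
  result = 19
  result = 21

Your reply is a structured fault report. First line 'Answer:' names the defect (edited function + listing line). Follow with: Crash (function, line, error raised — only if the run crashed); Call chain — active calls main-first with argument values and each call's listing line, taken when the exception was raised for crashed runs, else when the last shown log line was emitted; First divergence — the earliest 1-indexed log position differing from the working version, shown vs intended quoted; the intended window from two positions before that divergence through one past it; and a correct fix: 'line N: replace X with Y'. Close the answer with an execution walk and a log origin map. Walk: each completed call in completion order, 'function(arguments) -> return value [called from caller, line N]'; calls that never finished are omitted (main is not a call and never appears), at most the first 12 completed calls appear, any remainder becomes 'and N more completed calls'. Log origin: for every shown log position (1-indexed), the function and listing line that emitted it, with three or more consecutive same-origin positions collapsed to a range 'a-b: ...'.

Answer: the defect is in main at line 35.
The tell: The two runs log identically and part ways only at the printed values.
Call chain: main.
First divergence: none (the log streams are identical).
Execution walk:
  rate_window([11, 11, 3, 3, 9], 9) -> 4  [called from index_entries, line 9]
  index_entries([11, 11, 3, 3, 9], 9) -> 18  [called from locate_pivot, line 25]
  weigh_samples(18, 3) -> 21  [called from locate_pivot, line 27]
  locate_pivot([11, 11, 3, 3, 9], 9) -> 21  [called from main, line 33]
Log origins:
  1: emitted by main (line 32)
  2: emitted by locate_pivot (line 24)
  3: emitted by index_entries (line 8)
  4: emitted by rate_window (line 4)
  5: emitted by index_entries (line 10)
  6: emitted by weigh_samples (line 15)
  7: emitted by main (line 34)
A correct fix: line 35: replace `2` with `3`.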